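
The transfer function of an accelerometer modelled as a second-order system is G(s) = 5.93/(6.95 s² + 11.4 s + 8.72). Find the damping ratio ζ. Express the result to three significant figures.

ζ ≈ 0.732

Dividing through by 6.95: denominator becomes s² + 1.640 s + 1.255.
So ω_n = √1.255 = 1.12 rad/s and ζ = 1.640/(2·1.12) = 0.732.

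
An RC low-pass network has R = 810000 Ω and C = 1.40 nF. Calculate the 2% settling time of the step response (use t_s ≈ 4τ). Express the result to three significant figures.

t_s ≈ 0.00454 s

τ = RC = 810000 × 1.40 nF = 0.00113 s.
t_s ≈ 4τ = 0.00454 s.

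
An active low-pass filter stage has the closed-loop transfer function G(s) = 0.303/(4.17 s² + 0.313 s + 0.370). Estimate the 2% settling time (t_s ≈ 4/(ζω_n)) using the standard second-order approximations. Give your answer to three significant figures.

Dividing through by 4.17: denominator becomes s² + 0.07506 s + 0.08873.
So ω_n = √0.08873 = 0.298 rad/s and ζ = 0.07506/(2·0.298) = 0.126.
t_s ≈ 4/(ζω_n) = 107 s.

t_s ≈ 107 s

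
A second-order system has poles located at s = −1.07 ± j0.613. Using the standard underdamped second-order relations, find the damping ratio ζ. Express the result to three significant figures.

ζ ≈ 0.868

|pole| = ω_n = √(1.07² + 0.613²) = 1.23 rad/s; ζ = cos θ = σ/ω_n = 0.868.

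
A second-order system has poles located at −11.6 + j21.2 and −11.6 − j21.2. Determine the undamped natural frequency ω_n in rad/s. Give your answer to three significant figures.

|pole| = ω_n = √(11.6² + 21.2²) = 24.2 rad/s; ζ = cos θ = σ/ω_n = 0.480.

ω_n ≈ 24.2 rad/s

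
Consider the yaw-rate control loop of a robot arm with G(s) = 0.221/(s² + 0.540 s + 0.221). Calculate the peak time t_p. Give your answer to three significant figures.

t_p ≈ 8.16 s

Matching coefficients with s² + 2ζω_n s + ω_n² gives ω_n² = 0.221 ⇒ ω_n = 0.470 rad/s, and ζ = 0.540/(2ω_n) = 0.574.
ω_d = 0.470·√(1 − 0.574²) = 0.385 rad/s. Then t_p = π/ω_d = 8.16 s.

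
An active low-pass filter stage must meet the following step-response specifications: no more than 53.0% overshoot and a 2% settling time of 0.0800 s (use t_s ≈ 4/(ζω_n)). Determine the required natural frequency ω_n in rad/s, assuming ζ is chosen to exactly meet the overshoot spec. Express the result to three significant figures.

ω_n ≈ 252 rad/s

ζ = −ln(OS)/√(π² + (ln OS)²). With OS = 0.530, ln OS = −0.6349 and ζ = 0.6349/3.205 = 0.198.
Then ω_n = 4/(ζ t_s) = 4/(0.198 × 0.0800) = 252 rad/s.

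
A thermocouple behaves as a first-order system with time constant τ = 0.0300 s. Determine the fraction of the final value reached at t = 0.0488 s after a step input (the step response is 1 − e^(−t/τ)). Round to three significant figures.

y/y_∞ ≈ 0.803

y(t)/y_∞ = 1 − e^(−t/τ) = 1 − e^(−0.0488/0.0300) = 1 − e^(−1.63) = 0.803.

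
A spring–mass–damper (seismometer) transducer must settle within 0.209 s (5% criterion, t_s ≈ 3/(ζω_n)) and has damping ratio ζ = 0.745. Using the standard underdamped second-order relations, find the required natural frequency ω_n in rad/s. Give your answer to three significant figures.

Rearranging t_s ≈ 3/(ζω_n) gives ω_n = 3/(ζ·t_s) = 3/(0.745 × 0.209) = 19.3 rad/s.

ω_n ≈ 19.3 rad/s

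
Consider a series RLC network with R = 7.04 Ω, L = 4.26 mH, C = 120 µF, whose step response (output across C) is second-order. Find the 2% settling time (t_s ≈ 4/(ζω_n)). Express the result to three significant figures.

For a series RLC circuit (capacitor voltage as output), ω_n = 1/√(LC) = 1/√(4.26 mH · 120 µF) = 1400 rad/s.
ζ = (R/2)·√(C/L) = (7.04/2)·√(120 µF/4.26 mH) = 0.591.
t_s ≈ 4/(ζω_n) = 0.00484 s.

t_s ≈ 0.00484 s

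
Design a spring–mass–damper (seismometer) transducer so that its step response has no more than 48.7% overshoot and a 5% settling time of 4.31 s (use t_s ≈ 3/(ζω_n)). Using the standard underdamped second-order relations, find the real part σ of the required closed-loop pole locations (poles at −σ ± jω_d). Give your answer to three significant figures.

σ ≈ 0.696

The settling-time spec alone fixes σ = ζω_n = 3/t_s = 3/4.31 = 0.696.
(Overshoot then fixes ζ = 0.223 and hence ω_d = σ·√(1−ζ²)/ζ = 3.04 rad/s.)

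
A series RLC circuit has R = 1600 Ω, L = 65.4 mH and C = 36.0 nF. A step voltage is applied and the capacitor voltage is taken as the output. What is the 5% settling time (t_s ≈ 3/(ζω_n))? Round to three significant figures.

t_s ≈ 0.000245 s

For a series RLC circuit (capacitor voltage as output), ω_n = 1/√(LC) = 1/√(65.4 mH · 36.0 nF) = 20600 rad/s.
ζ = (R/2)·√(C/L) = (1600/2)·√(36.0 nF/65.4 mH) = 0.594.
t_s ≈ 3/(ζω_n) = 0.000245 s.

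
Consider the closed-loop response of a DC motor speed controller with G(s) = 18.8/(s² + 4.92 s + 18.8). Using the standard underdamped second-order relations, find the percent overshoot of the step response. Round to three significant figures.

%OS ≈ 11.5%

ω_n = √18.8 = 4.34 rad/s; ζ = 4.92/(2·4.34) = 0.567.
%OS = 100 e^{−πζ/√(1−ζ²)} with ζ = 0.567 gives 11.5%.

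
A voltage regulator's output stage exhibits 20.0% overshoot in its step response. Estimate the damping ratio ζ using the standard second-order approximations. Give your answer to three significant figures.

ζ ≈ 0.456

From %OS = 100·exp(−πζ/√(1−ζ²)), invert to get ζ = −ln(OS)/√(π² + ln²(OS)) with OS = 0.200.
−ln 0.200 = 1.609, so ζ = 1.609/√(π² + 2.590) = 0.456.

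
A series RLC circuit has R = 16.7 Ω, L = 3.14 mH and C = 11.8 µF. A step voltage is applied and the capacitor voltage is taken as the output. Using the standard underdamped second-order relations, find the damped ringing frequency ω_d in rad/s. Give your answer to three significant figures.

ω_d ≈ 4460 rad/s

For a series RLC circuit (capacitor voltage as output), ω_n = 1/√(LC) = 1/√(3.14 mH · 11.8 µF) = 5200 rad/s.
ζ = (R/2)·√(C/L) = (16.7/2)·√(11.8 µF/3.14 mH) = 0.512.
The damped frequency ω_d = ω_n√(1−ζ²) = 4460 rad/s.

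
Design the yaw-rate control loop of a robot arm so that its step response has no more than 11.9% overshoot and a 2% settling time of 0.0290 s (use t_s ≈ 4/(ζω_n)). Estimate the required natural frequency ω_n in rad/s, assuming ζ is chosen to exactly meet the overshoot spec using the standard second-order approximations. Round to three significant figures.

From %OS = 100·exp(−πζ/√(1−ζ²)), invert to get ζ = −ln(OS)/√(π² + ln²(OS)) with OS = 0.119.
−ln 0.119 = 2.129, so ζ = 2.129/√(π² + 4.531) = 0.561.
From t_s ≈ 4/(ζω_n): ω_n = 4/(ζ·t_s) = 4/(0.561·0.0290) = 246 rad/s.

ω_n ≈ 246 rad/s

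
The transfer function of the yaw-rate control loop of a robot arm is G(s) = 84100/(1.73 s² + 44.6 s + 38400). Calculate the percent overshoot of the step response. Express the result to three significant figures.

%OS ≈ 76.1%

Dividing through by 1.73: denominator becomes s² + 25.78 s + 22200.
So ω_n = √22200 = 149 rad/s and ζ = 25.78/(2·149) = 0.0865.
Overshoot: exp(−π·0.0865/√(1−0.0865²)) = 0.761, i.e. 76.1%.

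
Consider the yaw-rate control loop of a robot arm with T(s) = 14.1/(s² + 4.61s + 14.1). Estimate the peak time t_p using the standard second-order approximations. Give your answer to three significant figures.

t_p ≈ 1.06 s

Matching coefficients with s² + 2ζω_n s + ω_n² gives ω_n² = 14.1 ⇒ ω_n = 3.75 rad/s, and ζ = 4.61/(2ω_n) = 0.614.
ω_d = 3.75·√(1 − 0.614²) = 2.96 rad/s. Then t_p = π/ω_d = 1.06 s.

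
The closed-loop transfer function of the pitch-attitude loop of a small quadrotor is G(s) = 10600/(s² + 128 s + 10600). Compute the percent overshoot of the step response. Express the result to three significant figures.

%OS ≈ 8.27%

ω_n = √10600 = 103 rad/s; ζ = 128/(2·103) = 0.622.
%OS = 100 e^{−πζ/√(1−ζ²)} with ζ = 0.622 gives 8.27%.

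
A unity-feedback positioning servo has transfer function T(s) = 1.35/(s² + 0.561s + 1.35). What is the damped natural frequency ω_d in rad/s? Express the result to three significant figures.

Matching coefficients with s² + 2ζω_n s + ω_n² gives ω_n² = 1.35 ⇒ ω_n = 1.16 rad/s, and ζ = 0.561/(2ω_n) = 0.241.
The damped frequency ω_d = ω_n√(1−ζ²) = 1.13 rad/s.

ω_d ≈ 1.13 rad/s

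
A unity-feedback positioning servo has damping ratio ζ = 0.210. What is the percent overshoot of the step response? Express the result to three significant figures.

For an underdamped second-order system, %OS = 100·exp(−πζ/√(1−ζ²)).
πζ/√(1−ζ²) = π·0.210/√(1−0.0441) = 0.6748, so %OS = 100·e^(−0.6748) = 50.9%.

%OS ≈ 50.9%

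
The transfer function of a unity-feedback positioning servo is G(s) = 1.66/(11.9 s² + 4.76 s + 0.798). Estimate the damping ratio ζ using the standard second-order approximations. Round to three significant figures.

Dividing through by 11.9: denominator becomes s² + 0.4000 s + 0.06706.
So ω_n = √0.06706 = 0.259 rad/s and ζ = 0.4000/(2·0.259) = 0.772.

ζ ≈ 0.772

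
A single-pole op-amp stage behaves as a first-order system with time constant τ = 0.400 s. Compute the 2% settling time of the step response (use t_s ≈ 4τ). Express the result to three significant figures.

t_s ≈ 4τ = 1.60 s.

t_s ≈ 1.60 s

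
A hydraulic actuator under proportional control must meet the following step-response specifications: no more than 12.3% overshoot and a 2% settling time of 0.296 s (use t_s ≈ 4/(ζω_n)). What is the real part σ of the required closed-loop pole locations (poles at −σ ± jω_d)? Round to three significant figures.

The settling-time spec alone fixes σ = ζω_n = 4/t_s = 4/0.296 = 13.5.
(Overshoot then fixes ζ = 0.555 and hence ω_d = σ·√(1−ζ²)/ζ = 20.3 rad/s.)

σ ≈ 13.5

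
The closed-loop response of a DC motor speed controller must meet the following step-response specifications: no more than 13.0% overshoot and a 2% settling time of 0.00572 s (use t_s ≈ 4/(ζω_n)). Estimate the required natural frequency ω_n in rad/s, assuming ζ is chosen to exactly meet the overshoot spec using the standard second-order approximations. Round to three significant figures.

ζ = −ln(OS)/√(π² + (ln OS)²). With OS = 0.130, ln OS = −2.040 and ζ = 2.040/3.746 = 0.545.
From t_s ≈ 4/(ζω_n): ω_n = 4/(ζ·t_s) = 4/(0.545·0.00572) = 1280 rad/s.

ω_n ≈ 1280 rad/s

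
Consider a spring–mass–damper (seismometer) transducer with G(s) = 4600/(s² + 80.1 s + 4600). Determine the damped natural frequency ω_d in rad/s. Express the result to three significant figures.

Matching coefficients with s² + 2ζω_n s + ω_n² gives ω_n² = 4600 ⇒ ω_n = 67.8 rad/s, and ζ = 80.1/(2ω_n) = 0.591.
ω_d = ω_n√(1−ζ²) = 54.7 rad/s.

ω_d ≈ 54.7 rad/s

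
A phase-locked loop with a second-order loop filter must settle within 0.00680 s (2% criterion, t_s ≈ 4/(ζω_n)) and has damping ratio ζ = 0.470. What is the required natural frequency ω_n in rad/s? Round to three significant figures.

ω_n ≈ 1250 rad/s

Rearranging t_s ≈ 4/(ζω_n) gives ω_n = 4/(ζ·t_s) = 4/(0.470 × 0.00680) = 1250 rad/s.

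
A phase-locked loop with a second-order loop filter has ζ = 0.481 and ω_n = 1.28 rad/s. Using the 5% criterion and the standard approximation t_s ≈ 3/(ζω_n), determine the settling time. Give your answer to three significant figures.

t_s ≈ 3/(ζω_n) = 3/(0.481 × 1.28) = 4.87 s.

t_s ≈ 4.87 s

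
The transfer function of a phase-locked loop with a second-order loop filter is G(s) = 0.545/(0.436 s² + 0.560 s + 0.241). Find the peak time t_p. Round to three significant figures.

Dividing through by 0.436: denominator becomes s² + 1.284 s + 0.5528.
So ω_n = √0.5528 = 0.743 rad/s and ζ = 1.284/(2·0.743) = 0.864.
ω_d = ω_n√(1−ζ²) = 0.375 rad/s. t_p = π/ω_d = 8.39 s.

t_p ≈ 8.39 s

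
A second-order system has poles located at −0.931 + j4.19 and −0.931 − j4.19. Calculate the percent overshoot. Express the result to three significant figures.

%OS ≈ 49.8%

|pole| = ω_n = √(0.931² + 4.19²) = 4.29 rad/s; ζ = cos θ = σ/ω_n = 0.217.
Overshoot: exp(−π·0.217/√(1−0.217²)) = 0.498, i.e. 49.8%.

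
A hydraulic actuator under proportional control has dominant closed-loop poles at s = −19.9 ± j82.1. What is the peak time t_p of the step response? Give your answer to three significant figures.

t_p ≈ 0.0383 s

t_p = π/ω_d with ω_d = 82.1 (the imaginary part), so t_p = 0.0383 s.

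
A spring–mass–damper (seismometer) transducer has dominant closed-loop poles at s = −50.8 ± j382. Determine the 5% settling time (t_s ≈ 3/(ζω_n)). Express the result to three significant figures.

t_s ≈ 0.0591 s

For poles at −σ ± jω_d, ζω_n = σ = 50.8, so t_s ≈ 3/σ = 0.0591 s.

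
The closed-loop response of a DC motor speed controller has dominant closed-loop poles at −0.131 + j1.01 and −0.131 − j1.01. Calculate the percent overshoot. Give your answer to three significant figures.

|pole| = ω_n = √(0.131² + 1.01²) = 1.02 rad/s; ζ = cos θ = σ/ω_n = 0.129.
Overshoot: exp(−π·0.129/√(1−0.129²)) = 0.665, i.e. 66.5%.

%OS ≈ 66.5%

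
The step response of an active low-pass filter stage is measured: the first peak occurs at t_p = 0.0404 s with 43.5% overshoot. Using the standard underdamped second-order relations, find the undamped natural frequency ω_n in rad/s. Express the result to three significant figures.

ω_n ≈ 80.4 rad/s

ζ from %OS: ζ = |ln 0.435|/√(π²+ln²0.435) = 0.256.
t_p = π/ω_d ⇒ ω_d = 77.8 rad/s; then ω_n = ω_d/√(1−ζ²) = 80.4 rad/s.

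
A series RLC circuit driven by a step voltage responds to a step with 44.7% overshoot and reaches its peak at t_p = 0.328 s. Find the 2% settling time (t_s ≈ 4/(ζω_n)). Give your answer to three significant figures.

t_s ≈ 1.63 s

ζ from %OS: ζ = |ln 0.447|/√(π²+ln²0.447) = 0.248.
From t_p = π/ω_d, ω_d = π/0.328 = 9.58 rad/s, so ω_n = ω_d/√(1−ζ²) = 9.89 rad/s.
t_s ≈ 4/(ζω_n) = 4/(0.248·9.89) = 1.63 s.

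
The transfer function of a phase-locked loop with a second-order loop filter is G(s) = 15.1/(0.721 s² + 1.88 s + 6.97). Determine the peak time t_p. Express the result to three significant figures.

t_p ≈ 1.11 s

Dividing through by 0.721: denominator becomes s² + 2.607 s + 9.667.
So ω_n = √9.667 = 3.11 rad/s and ζ = 2.607/(2·3.11) = 0.419.
ω_d = ω_n√(1−ζ²) = 2.82 rad/s. t_p = π/ω_d = 1.11 s.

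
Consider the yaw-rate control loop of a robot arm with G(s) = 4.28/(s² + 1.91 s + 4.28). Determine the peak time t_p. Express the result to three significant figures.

Comparing the denominator to s² + 2ζω_n s + ω_n²: ω_n = √4.28 = 2.07 rad/s, and 2ζω_n = 1.91 so ζ = 1.91/(2·2.07) = 0.462.
The damped frequency ω_d = ω_n√(1−ζ²) = 1.84 rad/s. Then t_p = π/ω_d = 1.71 s.

t_p ≈ 1.71 s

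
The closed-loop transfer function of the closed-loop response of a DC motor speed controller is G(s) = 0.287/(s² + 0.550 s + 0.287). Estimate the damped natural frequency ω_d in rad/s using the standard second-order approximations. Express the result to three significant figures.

ω_d ≈ 0.460 rad/s

ω_n = √0.287 = 0.536 rad/s; ζ = 0.550/(2·0.536) = 0.513.
The damped frequency ω_d = ω_n√(1−ζ²) = 0.460 rad/s.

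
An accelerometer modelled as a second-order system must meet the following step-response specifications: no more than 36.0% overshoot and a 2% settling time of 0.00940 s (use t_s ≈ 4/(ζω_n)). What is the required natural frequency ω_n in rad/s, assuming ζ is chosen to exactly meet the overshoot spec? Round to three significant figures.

Inverting the overshoot relation: ζ = |ln 0.360|/√(π² + ln²0.360) = 0.309.
From t_s ≈ 4/(ζω_n): ω_n = 4/(ζ·t_s) = 4/(0.309·0.00940) = 1380 rad/s.

ω_n ≈ 1380 rad/s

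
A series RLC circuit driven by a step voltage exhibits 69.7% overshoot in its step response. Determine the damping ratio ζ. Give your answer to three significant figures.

ζ ≈ 0.114

ζ = −ln(OS)/√(π² + (ln OS)²). With OS = 0.697, ln OS = −0.3610 and ζ = 0.3610/3.162 = 0.114.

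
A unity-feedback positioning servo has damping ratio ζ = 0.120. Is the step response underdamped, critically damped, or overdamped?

underdamped

Since ζ = 0.120 < 1, the system is underdamped.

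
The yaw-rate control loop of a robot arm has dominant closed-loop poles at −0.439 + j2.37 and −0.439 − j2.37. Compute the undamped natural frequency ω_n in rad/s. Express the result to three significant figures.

ω_n ≈ 2.41 rad/s

|pole| = ω_n = √(0.439² + 2.37²) = 2.41 rad/s; ζ = cos θ = σ/ω_n = 0.182.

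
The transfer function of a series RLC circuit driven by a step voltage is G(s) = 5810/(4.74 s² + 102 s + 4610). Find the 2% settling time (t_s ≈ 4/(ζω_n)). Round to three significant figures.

Dividing through by 4.74: denominator becomes s² + 21.52 s + 972.6.
So ω_n = √972.6 = 31.2 rad/s and ζ = 21.52/(2·31.2) = 0.345.
t_s ≈ 4/(ζω_n) = 0.372 s.

t_s ≈ 0.372 s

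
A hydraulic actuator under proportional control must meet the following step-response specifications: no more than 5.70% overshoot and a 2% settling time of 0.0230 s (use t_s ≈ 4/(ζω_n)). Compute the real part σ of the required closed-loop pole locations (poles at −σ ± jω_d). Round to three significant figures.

The settling-time spec alone fixes σ = ζω_n = 4/t_s = 4/0.0230 = 174.
(Overshoot then fixes ζ = 0.674 and hence ω_d = σ·√(1−ζ²)/ζ = 191 rad/s.)

σ ≈ 174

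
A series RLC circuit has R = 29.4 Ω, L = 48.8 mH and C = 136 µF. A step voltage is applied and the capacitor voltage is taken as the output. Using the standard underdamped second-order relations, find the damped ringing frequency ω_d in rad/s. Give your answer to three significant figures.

For a series RLC circuit (capacitor voltage as output), ω_n = 1/√(LC) = 1/√(48.8 mH · 136 µF) = 388 rad/s.
ζ = (R/2)·√(C/L) = (29.4/2)·√(136 µF/48.8 mH) = 0.776.
ω_d = 388·√(1 − 0.776²) = 245 rad/s.

ω_d ≈ 245 rad/s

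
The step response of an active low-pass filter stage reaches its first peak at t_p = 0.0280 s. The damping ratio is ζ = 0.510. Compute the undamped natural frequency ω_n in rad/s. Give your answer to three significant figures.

Peak time t_p = π/ω_d, so ω_d = π/t_p = π/0.0280 = 112 rad/s.
ω_n = ω_d/√(1−ζ²) = 112/√0.740 = 130 rad/s.

ω_n ≈ 130 rad/s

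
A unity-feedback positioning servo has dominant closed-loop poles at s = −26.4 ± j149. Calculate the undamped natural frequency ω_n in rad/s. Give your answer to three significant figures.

ω_n ≈ 151 rad/s

The poles are at −σ ± jω_d with σ = 26.4 and ω_d = 149, so ω_n = √(σ²+ω_d²) = 151 rad/s and ζ = σ/ω_n = 0.174.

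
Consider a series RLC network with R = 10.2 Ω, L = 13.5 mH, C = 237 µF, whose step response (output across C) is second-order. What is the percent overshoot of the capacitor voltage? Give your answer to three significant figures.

For a series RLC circuit (capacitor voltage as output), ω_n = 1/√(LC) = 1/√(13.5 mH · 237 µF) = 559 rad/s.
ζ = (R/2)·√(C/L) = (10.2/2)·√(237 µF/13.5 mH) = 0.676.
%OS = 100·exp(−πζ/√(1−ζ²)) = 5.61%.

%OS ≈ 5.61%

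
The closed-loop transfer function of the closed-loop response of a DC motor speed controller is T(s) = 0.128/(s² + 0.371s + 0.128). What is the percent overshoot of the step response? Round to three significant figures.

%OS ≈ 14.9%

Comparing the denominator to s² + 2ζω_n s + ω_n²: ω_n = √0.128 = 0.358 rad/s, and 2ζω_n = 0.371 so ζ = 0.371/(2·0.358) = 0.518.
%OS = 100 e^{−πζ/√(1−ζ²)} with ζ = 0.518 gives 14.9%.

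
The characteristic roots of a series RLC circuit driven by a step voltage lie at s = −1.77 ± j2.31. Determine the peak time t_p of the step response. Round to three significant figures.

t_p = π/ω_d with ω_d = 2.31 (the imaginary part), so t_p = 1.36 s.

t_p ≈ 1.36 s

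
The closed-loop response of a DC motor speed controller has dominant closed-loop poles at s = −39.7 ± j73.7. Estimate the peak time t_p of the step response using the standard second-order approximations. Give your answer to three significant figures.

t_p = π/ω_d with ω_d = 73.7 (the imaginary part), so t_p = 0.0426 s.

t_p ≈ 0.0426 s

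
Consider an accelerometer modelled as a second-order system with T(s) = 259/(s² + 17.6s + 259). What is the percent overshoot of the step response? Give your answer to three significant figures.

%OS ≈ 12.9%

Matching coefficients with s² + 2ζω_n s + ω_n² gives ω_n² = 259 ⇒ ω_n = 16.1 rad/s, and ζ = 17.6/(2ω_n) = 0.547.
%OS = 100 e^{−πζ/√(1−ζ²)} with ζ = 0.547 gives 12.9%.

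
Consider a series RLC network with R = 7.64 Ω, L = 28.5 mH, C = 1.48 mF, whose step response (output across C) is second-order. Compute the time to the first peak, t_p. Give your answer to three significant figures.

For a series RLC circuit (capacitor voltage as output), ω_n = 1/√(LC) = 1/√(28.5 mH · 1.48 mF) = 154 rad/s.
ζ = (R/2)·√(C/L) = (7.64/2)·√(1.48 mF/28.5 mH) = 0.871.
ω_d = 154·√(1 − 0.871²) = 75.8 rad/s. t_p = π/ω_d = 0.0415 s.

t_p ≈ 0.0415 s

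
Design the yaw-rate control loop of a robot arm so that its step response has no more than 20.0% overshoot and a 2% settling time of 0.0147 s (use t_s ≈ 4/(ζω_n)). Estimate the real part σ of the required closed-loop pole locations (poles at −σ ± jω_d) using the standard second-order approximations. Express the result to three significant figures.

The settling-time spec alone fixes σ = ζω_n = 4/t_s = 4/0.0147 = 272.
(Overshoot then fixes ζ = 0.456 and hence ω_d = σ·√(1−ζ²)/ζ = 531 rad/s.)

σ ≈ 272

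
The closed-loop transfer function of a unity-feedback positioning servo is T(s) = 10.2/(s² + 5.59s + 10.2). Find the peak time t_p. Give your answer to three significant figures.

t_p ≈ 2.03 s

ω_n = √10.2 = 3.19 rad/s; ζ = 5.59/(2·3.19) = 0.875.
ω_d = 3.19·√(1 − 0.875²) = 1.55 rad/s. Then t_p = π/ω_d = 2.03 s.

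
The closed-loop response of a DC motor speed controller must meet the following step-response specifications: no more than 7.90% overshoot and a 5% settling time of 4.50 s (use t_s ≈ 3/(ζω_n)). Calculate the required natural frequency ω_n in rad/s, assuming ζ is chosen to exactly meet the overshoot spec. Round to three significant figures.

ω_n ≈ 1.06 rad/s

From %OS = 100·exp(−πζ/√(1−ζ²)), invert to get ζ = −ln(OS)/√(π² + ln²(OS)) with OS = 0.0790.
−ln 0.0790 = 2.538, so ζ = 2.538/√(π² + 6.443) = 0.628.
Then ω_n = 3/(ζ t_s) = 3/(0.628 × 4.50) = 1.06 rad/s.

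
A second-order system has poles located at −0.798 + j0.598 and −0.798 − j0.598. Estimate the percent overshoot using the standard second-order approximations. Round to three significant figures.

%OS ≈ 1.51%

|pole| = ω_n = √(0.798² + 0.598²) = 0.997 rad/s; ζ = cos θ = σ/ω_n = 0.800.
%OS = 100 e^{−πζ/√(1−ζ²)} with ζ = 0.800 gives 1.51%.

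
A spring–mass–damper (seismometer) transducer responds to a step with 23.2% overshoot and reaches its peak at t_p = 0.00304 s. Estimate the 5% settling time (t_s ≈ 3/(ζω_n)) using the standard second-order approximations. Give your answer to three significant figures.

t_s ≈ 0.00624 s

From the overshoot, ζ = −ln(OS)/√(π²+ln²(OS)) = 0.422.
t_p = π/ω_d ⇒ ω_d = 1030 rad/s; then ω_n = ω_d/√(1−ζ²) = 1140 rad/s.
t_s ≈ 3/(ζω_n) = 3/(0.422·1140) = 0.00624 s.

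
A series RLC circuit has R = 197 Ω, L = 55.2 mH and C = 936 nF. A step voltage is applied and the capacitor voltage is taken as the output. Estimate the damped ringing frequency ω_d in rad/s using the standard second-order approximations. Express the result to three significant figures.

ω_d ≈ 4020 rad/s

For a series RLC circuit (capacitor voltage as output), ω_n = 1/√(LC) = 1/√(55.2 mH · 936 nF) = 4400 rad/s.
ζ = (R/2)·√(C/L) = (197/2)·√(936 nF/55.2 mH) = 0.406.
The damped frequency ω_d = ω_n√(1−ζ²) = 4020 rad/s.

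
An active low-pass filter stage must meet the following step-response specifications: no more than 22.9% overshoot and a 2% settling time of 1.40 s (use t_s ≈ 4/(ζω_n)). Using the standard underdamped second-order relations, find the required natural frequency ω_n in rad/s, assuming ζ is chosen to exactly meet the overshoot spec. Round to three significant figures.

ζ = −ln(OS)/√(π² + (ln OS)²). With OS = 0.229, ln OS = −1.474 and ζ = 1.474/3.470 = 0.425.
Then ω_n = 4/(ζ t_s) = 4/(0.425 × 1.40) = 6.73 rad/s.

ω_n ≈ 6.73 rad/s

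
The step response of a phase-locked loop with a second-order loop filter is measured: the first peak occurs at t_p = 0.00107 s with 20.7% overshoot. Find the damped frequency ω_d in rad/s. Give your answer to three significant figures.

ω_d ≈ 2940 rad/s

t_p = π/ω_d, so ω_d = π/0.00107 = 2940 rad/s.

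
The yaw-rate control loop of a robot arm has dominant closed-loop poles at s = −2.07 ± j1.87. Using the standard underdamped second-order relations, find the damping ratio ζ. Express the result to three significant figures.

With σ = 2.07, ω_d = 1.87: ω_n = √(σ²+ω_d²) = 2.79 rad/s, ζ = σ/ω_n = 0.742.

ζ ≈ 0.742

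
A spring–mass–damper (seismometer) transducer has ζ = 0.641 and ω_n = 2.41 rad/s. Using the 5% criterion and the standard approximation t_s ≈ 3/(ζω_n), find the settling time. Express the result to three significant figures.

t_s ≈ 3/(ζω_n) = 3/(0.641 × 2.41) = 1.94 s.

t_s ≈ 1.94 s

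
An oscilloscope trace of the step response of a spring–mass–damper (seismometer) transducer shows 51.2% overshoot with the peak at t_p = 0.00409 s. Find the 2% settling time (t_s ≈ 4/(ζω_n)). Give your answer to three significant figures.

From the overshoot, ζ = −ln(OS)/√(π²+ln²(OS)) = 0.208.
From t_p = π/ω_d, ω_d = π/0.00409 = 768 rad/s, so ω_n = ω_d/√(1−ζ²) = 785 rad/s.
t_s ≈ 4/(ζω_n) = 4/(0.208·785) = 0.0244 s.

t_s ≈ 0.0244 s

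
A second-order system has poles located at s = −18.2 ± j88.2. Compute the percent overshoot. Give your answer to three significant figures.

%OS ≈ 52.3%

|pole| = ω_n = √(18.2² + 88.2²) = 90.1 rad/s; ζ = cos θ = σ/ω_n = 0.202.
%OS = 100 e^{−πζ/√(1−ζ²)} with ζ = 0.202 gives 52.3%.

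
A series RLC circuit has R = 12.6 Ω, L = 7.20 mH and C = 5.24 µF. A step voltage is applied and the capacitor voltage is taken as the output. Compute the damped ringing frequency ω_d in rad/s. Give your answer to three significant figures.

For a series RLC circuit (capacitor voltage as output), ω_n = 1/√(LC) = 1/√(7.20 mH · 5.24 µF) = 5150 rad/s.
ζ = (R/2)·√(C/L) = (12.6/2)·√(5.24 µF/7.20 mH) = 0.170.
ω_d = ω_n√(1−ζ²) = 5070 rad/s.

ω_d ≈ 5070 rad/s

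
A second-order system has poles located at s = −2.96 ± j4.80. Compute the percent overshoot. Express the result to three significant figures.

%OS ≈ 14.4%

The poles are at −σ ± jω_d with σ = 2.96 and ω_d = 4.80, so ω_n = √(σ²+ω_d²) = 5.64 rad/s and ζ = σ/ω_n = 0.525.
%OS = 100·exp(−πζ/√(1−ζ²)) = 14.4%.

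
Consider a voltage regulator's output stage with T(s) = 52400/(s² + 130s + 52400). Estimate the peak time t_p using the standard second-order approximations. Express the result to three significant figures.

t_p ≈ 0.0143 s

Matching coefficients with s² + 2ζω_n s + ω_n² gives ω_n² = 52400 ⇒ ω_n = 229 rad/s, and ζ = 130/(2ω_n) = 0.284.
ω_d = 229·√(1 − 0.284²) = 219 rad/s. Then t_p = π/ω_d = 0.0143 s.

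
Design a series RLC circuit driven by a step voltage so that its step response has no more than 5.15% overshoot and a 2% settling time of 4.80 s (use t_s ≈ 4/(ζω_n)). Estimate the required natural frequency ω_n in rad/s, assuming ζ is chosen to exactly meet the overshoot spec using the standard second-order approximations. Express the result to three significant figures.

ω_n ≈ 1.21 rad/s

From %OS = 100·exp(−πζ/√(1−ζ²)), invert to get ζ = −ln(OS)/√(π² + ln²(OS)) with OS = 0.0515.
−ln 0.0515 = 2.966, so ζ = 2.966/√(π² + 8.798) = 0.687.
From t_s ≈ 4/(ζω_n): ω_n = 4/(ζ·t_s) = 4/(0.687·4.80) = 1.21 rad/s.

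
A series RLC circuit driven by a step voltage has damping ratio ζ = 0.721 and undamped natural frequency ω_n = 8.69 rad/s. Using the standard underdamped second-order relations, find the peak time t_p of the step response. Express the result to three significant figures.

t_p ≈ 0.522 s

The damped frequency is ω_d = ω_n√(1−ζ²) = 8.69·√(1−0.520) = 6.02 rad/s.
Peak time t_p = π/ω_d = π/6.02 = 0.522 s.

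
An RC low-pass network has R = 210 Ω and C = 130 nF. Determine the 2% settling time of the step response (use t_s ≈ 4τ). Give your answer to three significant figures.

τ = RC = 210 × 130 nF = 0.0000273 s.
t_s ≈ 4τ = 0.000109 s.

t_s ≈ 0.000109 s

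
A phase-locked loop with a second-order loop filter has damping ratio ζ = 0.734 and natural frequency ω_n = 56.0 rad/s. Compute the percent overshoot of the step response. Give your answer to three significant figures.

%OS ≈ 3.35%

For an underdamped second-order system, %OS = 100·exp(−πζ/√(1−ζ²)).
πζ/√(1−ζ²) = π·0.734/√(1−0.539) = 3.395, so %OS = 100·e^(−3.395) = 3.35%.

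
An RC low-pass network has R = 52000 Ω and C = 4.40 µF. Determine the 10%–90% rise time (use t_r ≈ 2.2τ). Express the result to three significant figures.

t_r ≈ 0.503 s

τ = RC = 52000 × 4.40 µF = 0.229 s.
t_r ≈ 2.2τ = 0.503 s.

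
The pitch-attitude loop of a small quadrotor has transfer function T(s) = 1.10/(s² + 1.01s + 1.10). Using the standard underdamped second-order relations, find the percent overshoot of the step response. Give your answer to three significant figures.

Comparing the denominator to s² + 2ζω_n s + ω_n²: ω_n = √1.10 = 1.05 rad/s, and 2ζω_n = 1.01 so ζ = 1.01/(2·1.05) = 0.481.
%OS = 100 e^{−πζ/√(1−ζ²)} with ζ = 0.481 gives 17.8%.

%OS ≈ 17.8%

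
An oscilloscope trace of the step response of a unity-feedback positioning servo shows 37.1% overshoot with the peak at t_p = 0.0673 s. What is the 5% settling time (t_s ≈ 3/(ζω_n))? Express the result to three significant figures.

ζ from %OS: ζ = |ln 0.371|/√(π²+ln²0.371) = 0.301.
t_p = π/ω_d ⇒ ω_d = 46.7 rad/s; then ω_n = ω_d/√(1−ζ²) = 49.0 rad/s.
t_s ≈ 3/(ζω_n) = 3/(0.301·49.0) = 0.204 s.

t_s ≈ 0.204 s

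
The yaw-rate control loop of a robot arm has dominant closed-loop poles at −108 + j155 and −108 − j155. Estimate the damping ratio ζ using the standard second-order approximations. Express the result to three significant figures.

The poles are at −σ ± jω_d with σ = 108 and ω_d = 155, so ω_n = √(σ²+ω_d²) = 189 rad/s and ζ = σ/ω_n = 0.572.

ζ ≈ 0.572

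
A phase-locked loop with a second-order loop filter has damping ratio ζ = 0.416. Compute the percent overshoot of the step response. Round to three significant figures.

For an underdamped second-order system, %OS = 100·exp(−πζ/√(1−ζ²)).
πζ/√(1−ζ²) = π·0.416/√(1−0.173) = 1.437, so %OS = 100·e^(−1.437) = 23.8%.

%OS ≈ 23.8%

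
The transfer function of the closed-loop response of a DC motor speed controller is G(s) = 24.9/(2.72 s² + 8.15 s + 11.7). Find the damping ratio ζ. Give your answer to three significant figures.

Dividing through by 2.72: denominator becomes s² + 2.996 s + 4.301.
So ω_n = √4.301 = 2.07 rad/s and ζ = 2.996/(2·2.07) = 0.722.

ζ ≈ 0.722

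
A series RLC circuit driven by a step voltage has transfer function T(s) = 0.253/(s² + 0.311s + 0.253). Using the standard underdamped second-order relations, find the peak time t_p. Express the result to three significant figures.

Matching coefficients with s² + 2ζω_n s + ω_n² gives ω_n² = 0.253 ⇒ ω_n = 0.503 rad/s, and ζ = 0.311/(2ω_n) = 0.309.
ω_d = 0.503·√(1 − 0.309²) = 0.478 rad/s. Then t_p = π/ω_d = 6.57 s.

t_p ≈ 6.57 s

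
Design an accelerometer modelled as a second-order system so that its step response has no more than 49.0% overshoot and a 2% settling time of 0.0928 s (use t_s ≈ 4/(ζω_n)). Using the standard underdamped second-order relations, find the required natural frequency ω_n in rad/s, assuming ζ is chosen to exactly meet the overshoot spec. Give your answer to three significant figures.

ω_n ≈ 195 rad/s

ζ = −ln(OS)/√(π² + (ln OS)²). With OS = 0.490, ln OS = −0.7133 and ζ = 0.7133/3.222 = 0.221.
From t_s ≈ 4/(ζω_n): ω_n = 4/(ζ·t_s) = 4/(0.221·0.0928) = 195 rad/s.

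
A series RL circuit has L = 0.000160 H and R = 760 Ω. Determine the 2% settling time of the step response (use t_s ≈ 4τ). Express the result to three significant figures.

t_s ≈ 0.000000842 s

τ = L/R = 0.000160/760 = 0.000000211 s.
t_s ≈ 4τ = 0.000000842 s.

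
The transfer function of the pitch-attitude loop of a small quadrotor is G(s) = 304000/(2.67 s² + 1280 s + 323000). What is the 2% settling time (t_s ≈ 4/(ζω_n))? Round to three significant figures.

t_s ≈ 0.0167 s

Dividing through by 2.67: denominator becomes s² + 479.4 s + 121000.
So ω_n = √121000 = 348 rad/s and ζ = 479.4/(2·348) = 0.689.
t_s ≈ 4/(ζω_n) = 0.0167 s.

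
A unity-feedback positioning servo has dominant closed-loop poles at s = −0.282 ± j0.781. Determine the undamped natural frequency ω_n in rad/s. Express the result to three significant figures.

ω_n ≈ 0.830 rad/s

|pole| = ω_n = √(0.282² + 0.781²) = 0.830 rad/s; ζ = cos θ = σ/ω_n = 0.340.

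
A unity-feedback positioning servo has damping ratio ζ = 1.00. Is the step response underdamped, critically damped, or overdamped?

Since ζ = 1, the system is critically damped.

critically damped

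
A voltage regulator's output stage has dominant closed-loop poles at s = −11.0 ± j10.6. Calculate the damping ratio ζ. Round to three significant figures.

|pole| = ω_n = √(11.0² + 10.6²) = 15.3 rad/s; ζ = cos θ = σ/ω_n = 0.720.

ζ ≈ 0.720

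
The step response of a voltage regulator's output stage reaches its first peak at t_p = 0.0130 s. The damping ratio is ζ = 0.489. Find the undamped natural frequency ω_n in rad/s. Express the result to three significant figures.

ω_n ≈ 277 rad/s

Peak time t_p = π/ω_d, so ω_d = π/t_p = π/0.0130 = 242 rad/s.
ω_n = ω_d/√(1−ζ²) = 242/√0.761 = 277 rad/s.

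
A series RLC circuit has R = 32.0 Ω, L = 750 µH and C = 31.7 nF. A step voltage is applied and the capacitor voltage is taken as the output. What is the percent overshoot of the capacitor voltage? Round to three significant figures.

For a series RLC circuit (capacitor voltage as output), ω_n = 1/√(LC) = 1/√(750 µH · 31.7 nF) = 205000 rad/s.
ζ = (R/2)·√(C/L) = (32.0/2)·√(31.7 nF/750 µH) = 0.104.
Overshoot: exp(−π·0.104/√(1−0.104²)) = 0.720, i.e. 72.0%.

%OS ≈ 72.0%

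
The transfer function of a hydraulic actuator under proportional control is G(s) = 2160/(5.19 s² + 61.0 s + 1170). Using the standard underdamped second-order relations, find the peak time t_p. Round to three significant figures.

t_p ≈ 0.227 s

Dividing through by 5.19: denominator becomes s² + 11.75 s + 225.4.
So ω_n = √225.4 = 15.0 rad/s and ζ = 11.75/(2·15.0) = 0.391.
ω_d = ω_n√(1−ζ²) = 13.8 rad/s. t_p = π/ω_d = 0.227 s.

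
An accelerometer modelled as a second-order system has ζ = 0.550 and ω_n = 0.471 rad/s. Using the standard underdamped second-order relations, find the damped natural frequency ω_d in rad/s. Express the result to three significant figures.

ω_d = ω_n√(1−ζ²) = 0.471·√0.698 = 0.393 rad/s.

ω_d ≈ 0.393 rad/s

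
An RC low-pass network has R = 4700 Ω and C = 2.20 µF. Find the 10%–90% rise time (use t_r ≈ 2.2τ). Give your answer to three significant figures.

t_r ≈ 0.0227 s

τ = RC = 4700 × 2.20 µF = 0.0103 s.
t_r ≈ 2.2τ = 0.0227 s.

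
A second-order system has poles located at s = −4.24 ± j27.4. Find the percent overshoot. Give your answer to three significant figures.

%OS ≈ 61.5%

|pole| = ω_n = √(4.24² + 27.4²) = 27.7 rad/s; ζ = cos θ = σ/ω_n = 0.153.
Overshoot: exp(−π·0.153/√(1−0.153²)) = 0.615, i.e. 61.5%.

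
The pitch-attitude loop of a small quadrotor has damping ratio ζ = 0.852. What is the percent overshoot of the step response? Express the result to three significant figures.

%OS ≈ 0.602%

For an underdamped second-order system, %OS = 100·exp(−πζ/√(1−ζ²)).
πζ/√(1−ζ²) = π·0.852/√(1−0.726) = 5.113, so %OS = 100·e^(−5.113) = 0.602%.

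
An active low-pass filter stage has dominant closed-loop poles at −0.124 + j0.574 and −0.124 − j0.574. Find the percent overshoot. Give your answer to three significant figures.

%OS ≈ 50.7%

With σ = 0.124, ω_d = 0.574: ω_n = √(σ²+ω_d²) = 0.587 rad/s, ζ = σ/ω_n = 0.211.
%OS = 100·exp(−πζ/√(1−ζ²)) = 50.7%.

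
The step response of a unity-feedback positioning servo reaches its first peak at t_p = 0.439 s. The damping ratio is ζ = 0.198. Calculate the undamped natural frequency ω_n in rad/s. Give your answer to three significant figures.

Peak time t_p = π/ω_d, so ω_d = π/t_p = π/0.439 = 7.16 rad/s.
ω_n = ω_d/√(1−ζ²) = 7.16/√0.961 = 7.30 rad/s.

ω_n ≈ 7.30 rad/s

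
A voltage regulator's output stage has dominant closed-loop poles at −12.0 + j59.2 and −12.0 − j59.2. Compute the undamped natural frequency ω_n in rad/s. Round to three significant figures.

ω_n ≈ 60.4 rad/s

|pole| = ω_n = √(12.0² + 59.2²) = 60.4 rad/s; ζ = cos θ = σ/ω_n = 0.199.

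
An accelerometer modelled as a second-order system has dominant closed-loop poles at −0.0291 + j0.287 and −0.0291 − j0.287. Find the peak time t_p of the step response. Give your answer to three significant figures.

t_p = π/ω_d with ω_d = 0.287 (the imaginary part), so t_p = 10.9 s.

t_p ≈ 10.9 s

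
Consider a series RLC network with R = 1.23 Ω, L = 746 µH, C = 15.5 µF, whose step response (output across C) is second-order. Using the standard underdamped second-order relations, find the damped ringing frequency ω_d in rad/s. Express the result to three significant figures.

ω_d ≈ 9260 rad/s

For a series RLC circuit (capacitor voltage as output), ω_n = 1/√(LC) = 1/√(746 µH · 15.5 µF) = 9300 rad/s.
ζ = (R/2)·√(C/L) = (1.23/2)·√(15.5 µF/746 µH) = 0.0886.
The damped frequency ω_d = ω_n√(1−ζ²) = 9260 rad/s.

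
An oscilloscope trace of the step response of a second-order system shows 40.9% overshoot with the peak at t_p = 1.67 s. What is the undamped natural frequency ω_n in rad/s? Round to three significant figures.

ζ from %OS: ζ = |ln 0.409|/√(π²+ln²0.409) = 0.274.
From t_p = π/ω_d, ω_d = π/1.67 = 1.88 rad/s, so ω_n = ω_d/√(1−ζ²) = 1.96 rad/s.

ω_n ≈ 1.96 rad/s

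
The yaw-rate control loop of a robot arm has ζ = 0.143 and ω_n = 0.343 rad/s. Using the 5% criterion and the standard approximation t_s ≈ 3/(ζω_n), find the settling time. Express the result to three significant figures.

t_s ≈ 61.2 s

t_s ≈ 3/(ζω_n) = 3/(0.143 × 0.343) = 61.2 s.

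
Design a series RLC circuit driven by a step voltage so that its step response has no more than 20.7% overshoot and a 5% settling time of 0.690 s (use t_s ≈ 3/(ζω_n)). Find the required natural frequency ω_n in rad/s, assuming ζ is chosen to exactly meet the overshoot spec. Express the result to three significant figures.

ω_n ≈ 9.70 rad/s

Inverting the overshoot relation: ζ = |ln 0.207|/√(π² + ln²0.207) = 0.448.
From t_s ≈ 3/(ζω_n): ω_n = 3/(ζ·t_s) = 3/(0.448·0.690) = 9.70 rad/s.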